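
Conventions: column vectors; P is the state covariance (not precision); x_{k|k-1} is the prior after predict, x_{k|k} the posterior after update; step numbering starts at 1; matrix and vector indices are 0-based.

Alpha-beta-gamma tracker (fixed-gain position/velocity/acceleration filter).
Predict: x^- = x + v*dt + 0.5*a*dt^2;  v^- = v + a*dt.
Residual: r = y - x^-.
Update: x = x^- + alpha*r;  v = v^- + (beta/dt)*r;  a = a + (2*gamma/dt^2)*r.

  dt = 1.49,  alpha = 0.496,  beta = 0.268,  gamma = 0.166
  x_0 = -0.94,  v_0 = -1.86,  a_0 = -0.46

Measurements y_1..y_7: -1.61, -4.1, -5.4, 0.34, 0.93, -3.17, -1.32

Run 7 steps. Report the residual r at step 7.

step 1: x_pred=-4.2220  r=2.6120  x^+=-2.9265  v^+=-2.0756  a^+=-0.0694
step 2: x_pred=-6.0961  r=1.9961  x^+=-5.1060  v^+=-1.8199  a^+=0.2291
step 3: x_pred=-7.5634  r=2.1634  x^+=-6.4904  v^+=-1.0894  a^+=0.5526
step 4: x_pred=-7.5002  r=7.8402  x^+=-3.6115  v^+=1.1442  a^+=1.7251
step 5: x_pred=0.0083  r=0.9217  x^+=0.4655  v^+=3.8803  a^+=1.8629
step 6: x_pred=8.3151  r=-11.4851  x^+=2.6185  v^+=4.5903  a^+=0.1454
step 7: x_pred=9.6194  r=-10.9394  x^+=4.1935  v^+=2.8393  a^+=-1.4905

resid = -10.9394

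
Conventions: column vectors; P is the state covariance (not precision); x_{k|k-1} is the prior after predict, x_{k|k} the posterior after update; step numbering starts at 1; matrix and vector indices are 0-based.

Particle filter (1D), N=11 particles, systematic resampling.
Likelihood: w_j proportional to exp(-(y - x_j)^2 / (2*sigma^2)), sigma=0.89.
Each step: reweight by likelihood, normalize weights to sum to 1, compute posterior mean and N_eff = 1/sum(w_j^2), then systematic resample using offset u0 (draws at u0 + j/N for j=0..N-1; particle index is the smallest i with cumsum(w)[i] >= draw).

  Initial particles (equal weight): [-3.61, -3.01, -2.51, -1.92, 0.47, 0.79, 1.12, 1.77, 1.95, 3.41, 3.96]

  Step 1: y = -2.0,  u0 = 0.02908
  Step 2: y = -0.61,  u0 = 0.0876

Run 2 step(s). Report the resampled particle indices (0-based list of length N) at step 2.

step 1: w=[0.0750, 0.2024, 0.3270, 0.3837, 0.0082, 0.0028, 0.0008, 0.0000, 0.0000, 0.0000, 0.0000]  mean=-2.4303  Neff=3.3243  idx=[0, 1, 1, 2, 2, 2, 2, 3, 3, 3, 3]
step 2: w=[0.0019, 0.0145, 0.0145, 0.0563, 0.0563, 0.0563, 0.0563, 0.1860, 0.1860, 0.1860, 0.1860]  mean=-2.0876  Neff=6.6010  idx=[4, 5, 7, 7, 8, 8, 9, 9, 10, 10, 10]

resampled_idx = [4, 5, 7, 7, 8, 8, 9, 9, 10, 10, 10]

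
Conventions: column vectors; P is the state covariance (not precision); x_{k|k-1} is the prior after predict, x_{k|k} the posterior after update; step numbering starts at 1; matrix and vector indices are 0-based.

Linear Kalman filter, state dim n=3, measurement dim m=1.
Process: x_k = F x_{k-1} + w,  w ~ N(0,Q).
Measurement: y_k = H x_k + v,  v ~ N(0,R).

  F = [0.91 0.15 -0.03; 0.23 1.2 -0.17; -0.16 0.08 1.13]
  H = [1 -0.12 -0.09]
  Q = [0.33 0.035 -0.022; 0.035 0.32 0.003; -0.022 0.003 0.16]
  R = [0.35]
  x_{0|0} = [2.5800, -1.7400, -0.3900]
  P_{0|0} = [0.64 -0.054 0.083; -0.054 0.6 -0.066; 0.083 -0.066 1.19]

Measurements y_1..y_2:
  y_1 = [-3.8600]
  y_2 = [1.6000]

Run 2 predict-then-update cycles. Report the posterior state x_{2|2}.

step 1: x^-=[2.0985, -1.4283, -0.9927]  P^-=[0.8559 0.2128 -0.0762; 0.2128 1.2429 -0.2469; -0.0762 -0.2469 1.6592]  S=[1.1945]  K=[0.7009; 0.0719; -0.1640]  nu=[-6.2192]  x^+=[-2.2603, -1.8756, 0.0274]  P^+=[0.2691 0.1526 0.0611; 0.1526 1.2367 -0.2329; 0.0611 -0.2329 1.6270]
step 2: x^-=[-2.3391, -2.7753, 0.2426]  P^-=[0.6226 0.4986 -0.0699; 0.4986 2.3366 -0.5223; -0.0699 -0.5223 2.1843]  S=[0.9055]  K=[0.6284; 0.2929; -0.2250]  nu=[3.6279]  x^+=[-0.0594, -1.7127, -0.5738]  P^+=[0.2650 0.3319 0.0582; 0.3319 2.2589 -0.4626; 0.0582 -0.4626 2.1384]

x_post = [-0.0594, -1.7127, -0.5738]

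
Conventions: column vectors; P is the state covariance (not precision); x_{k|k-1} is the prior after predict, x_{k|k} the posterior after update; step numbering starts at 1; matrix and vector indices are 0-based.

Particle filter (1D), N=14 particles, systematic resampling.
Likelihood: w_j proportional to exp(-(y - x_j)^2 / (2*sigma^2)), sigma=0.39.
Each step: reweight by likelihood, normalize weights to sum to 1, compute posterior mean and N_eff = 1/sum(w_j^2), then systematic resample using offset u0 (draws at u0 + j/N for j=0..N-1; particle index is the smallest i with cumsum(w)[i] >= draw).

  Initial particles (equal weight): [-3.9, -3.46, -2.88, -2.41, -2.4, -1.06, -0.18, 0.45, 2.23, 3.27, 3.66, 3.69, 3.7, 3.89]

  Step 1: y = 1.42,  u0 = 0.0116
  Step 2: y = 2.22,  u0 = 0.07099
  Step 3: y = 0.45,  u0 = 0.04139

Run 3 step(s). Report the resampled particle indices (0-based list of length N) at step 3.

step 1: w=[0.0000, 0.0000, 0.0000, 0.0000, 0.0000, 0.0000, 0.0014, 0.2813, 0.7173, 0.0001, 0.0000, 0.0000, 0.0000, 0.0000]  mean=1.7261  Neff=1.6846  idx=[7, 7, 7, 7, 8, 8, 8, 8, 8, 8, 8, 8, 8, 8]
step 2: w=[0.0000, 0.0000, 0.0000, 0.0000, 0.1000, 0.1000, 0.1000, 0.1000, 0.1000, 0.1000, 0.1000, 0.1000, 0.1000, 0.1000]  mean=2.2300  Neff=10.0003  idx=[4, 5, 6, 6, 7, 8, 8, 9, 10, 11, 11, 12, 13, 13]
step 3: w=[0.0714, 0.0714, 0.0714, 0.0714, 0.0714, 0.0714, 0.0714, 0.0714, 0.0714, 0.0714, 0.0714, 0.0714, 0.0714, 0.0714]  mean=2.2300  Neff=14.0000  idx=[0, 1, 2, 3, 4, 5, 6, 7, 8, 9, 10, 11, 12, 13]

resampled_idx = [0, 1, 2, 3, 4, 5, 6, 7, 8, 9, 10, 11, 12, 13]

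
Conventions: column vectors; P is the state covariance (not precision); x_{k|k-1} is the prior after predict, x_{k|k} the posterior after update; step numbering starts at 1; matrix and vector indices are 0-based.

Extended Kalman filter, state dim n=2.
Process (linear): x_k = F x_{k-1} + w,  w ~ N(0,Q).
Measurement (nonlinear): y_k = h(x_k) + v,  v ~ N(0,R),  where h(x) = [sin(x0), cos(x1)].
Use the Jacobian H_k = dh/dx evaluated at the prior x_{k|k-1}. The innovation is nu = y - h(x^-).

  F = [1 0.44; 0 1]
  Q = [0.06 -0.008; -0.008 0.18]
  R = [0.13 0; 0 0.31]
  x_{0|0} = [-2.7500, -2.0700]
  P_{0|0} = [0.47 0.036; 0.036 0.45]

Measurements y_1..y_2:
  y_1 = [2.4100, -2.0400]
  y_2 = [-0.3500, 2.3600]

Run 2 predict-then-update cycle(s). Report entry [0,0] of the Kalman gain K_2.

step 1: x^-=[-3.6608, -2.0700]  P^-=[0.6488 0.2260; 0.2260 0.6300]  H_jac=[-0.8682 0.0000; 0.0000 0.8780]  S=[0.6191 -0.1723; -0.1723 0.7956]  K=[-0.8944 0.0557; -0.1314 0.6668]  nu=[1.9138, -1.5613]  x^+=[-5.4595, -3.3625]  P^+=[0.1339 0.0197; 0.0197 0.2354]
step 2: x^-=[-6.9390, -3.3625]  P^-=[0.2568 0.1153; 0.1153 0.4154]  H_jac=[0.7925 0.0000; 0.0000 -0.2191]  S=[0.2913 -0.0200; -0.0200 0.3299]  K=[0.6963 -0.0343; 0.2959 -0.2579]  nu=[0.2598, 3.3357]  x^+=[-6.8725, -4.1459]  P^+=[0.1142 0.0485; 0.0485 0.3649]

K[0,0] = 0.6963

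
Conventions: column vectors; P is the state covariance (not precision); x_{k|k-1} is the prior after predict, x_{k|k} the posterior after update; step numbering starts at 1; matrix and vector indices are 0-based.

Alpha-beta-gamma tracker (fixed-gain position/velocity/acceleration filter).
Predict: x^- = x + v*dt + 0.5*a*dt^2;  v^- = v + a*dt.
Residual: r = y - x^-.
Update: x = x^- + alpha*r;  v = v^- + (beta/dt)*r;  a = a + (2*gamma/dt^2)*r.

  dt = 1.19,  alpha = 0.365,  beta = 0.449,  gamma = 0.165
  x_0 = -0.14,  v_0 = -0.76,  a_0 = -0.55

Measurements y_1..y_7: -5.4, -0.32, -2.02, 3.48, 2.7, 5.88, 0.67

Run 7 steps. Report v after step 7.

step 1: x_pred=-1.4338  r=-3.9662  x^+=-2.8815  v^+=-2.9110  a^+=-1.4743
step 2: x_pred=-7.3894  r=7.0694  x^+=-4.8091  v^+=-1.9980  a^+=0.1732
step 3: x_pred=-7.0641  r=5.0441  x^+=-5.2230  v^+=0.1113  a^+=1.3486
step 4: x_pred=-4.1357  r=7.6157  x^+=-1.3560  v^+=4.5896  a^+=3.1233
step 5: x_pred=6.3171  r=-3.6171  x^+=4.9968  v^+=6.9416  a^+=2.2804
step 6: x_pred=14.8720  r=-8.9920  x^+=11.5899  v^+=6.2625  a^+=0.1850
step 7: x_pred=19.1732  r=-18.5032  x^+=12.4196  v^+=-0.4989  a^+=-4.1269

v_post = -0.4989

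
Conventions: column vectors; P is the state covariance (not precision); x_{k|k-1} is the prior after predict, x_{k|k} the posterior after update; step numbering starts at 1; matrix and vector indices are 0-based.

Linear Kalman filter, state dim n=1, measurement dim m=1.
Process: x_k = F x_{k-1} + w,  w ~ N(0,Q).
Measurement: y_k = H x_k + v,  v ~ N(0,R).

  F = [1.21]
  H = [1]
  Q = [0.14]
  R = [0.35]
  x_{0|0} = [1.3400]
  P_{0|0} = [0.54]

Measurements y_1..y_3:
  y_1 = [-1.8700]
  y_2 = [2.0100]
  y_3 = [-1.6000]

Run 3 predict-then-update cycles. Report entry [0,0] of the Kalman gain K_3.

K[0,0] = 0.5595

step 1: x^-=[1.6214]  P^-=[0.9306]  S=[1.2806]  K=[0.7267]  nu=[-3.4914]  x^+=[-0.9158]  P^+=[0.2543]
step 2: x^-=[-1.1081]  P^-=[0.5124]  S=[0.8624]  K=[0.5941]  nu=[3.1181]  x^+=[0.7445]  P^+=[0.2080]
step 3: x^-=[0.9009]  P^-=[0.4445]  S=[0.7945]  K=[0.5595]  nu=[-2.5009]  x^+=[-0.4982]  P^+=[0.1958]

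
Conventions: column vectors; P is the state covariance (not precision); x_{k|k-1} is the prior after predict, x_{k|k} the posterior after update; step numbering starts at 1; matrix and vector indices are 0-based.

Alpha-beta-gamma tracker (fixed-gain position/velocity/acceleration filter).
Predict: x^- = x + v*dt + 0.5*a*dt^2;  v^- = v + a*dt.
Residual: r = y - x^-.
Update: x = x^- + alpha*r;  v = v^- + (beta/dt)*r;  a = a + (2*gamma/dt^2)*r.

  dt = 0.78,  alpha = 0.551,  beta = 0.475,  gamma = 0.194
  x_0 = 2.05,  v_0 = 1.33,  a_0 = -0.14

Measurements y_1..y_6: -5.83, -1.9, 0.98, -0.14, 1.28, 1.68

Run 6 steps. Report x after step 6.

x_post = 5.1561

step 1: x_pred=3.0448  r=-8.8748  x^+=-1.8452  v^+=-4.1837  a^+=-5.7998
step 2: x_pred=-6.8728  r=4.9728  x^+=-4.1328  v^+=-5.6793  a^+=-2.6284
step 3: x_pred=-9.3622  r=10.3422  x^+=-3.6636  v^+=-1.4313  a^+=3.9672
step 4: x_pred=-3.5733  r=3.4333  x^+=-1.6815  v^+=3.7538  a^+=6.1567
step 5: x_pred=3.1193  r=-1.8393  x^+=2.1059  v^+=7.4360  a^+=4.9837
step 6: x_pred=9.4219  r=-7.7419  x^+=5.1561  v^+=6.6086  a^+=0.0464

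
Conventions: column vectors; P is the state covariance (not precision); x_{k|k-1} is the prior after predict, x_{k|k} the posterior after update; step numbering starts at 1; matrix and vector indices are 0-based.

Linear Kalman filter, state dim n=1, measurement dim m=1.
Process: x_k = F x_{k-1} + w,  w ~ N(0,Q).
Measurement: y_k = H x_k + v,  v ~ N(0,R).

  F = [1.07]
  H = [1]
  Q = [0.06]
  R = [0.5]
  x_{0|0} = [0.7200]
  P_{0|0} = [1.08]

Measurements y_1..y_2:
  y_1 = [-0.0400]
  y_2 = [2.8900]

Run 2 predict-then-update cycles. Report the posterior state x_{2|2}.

x_post = [1.5071]

step 1: x^-=[0.7704]  P^-=[1.2965]  S=[1.7965]  K=[0.7217]  nu=[-0.8104]  x^+=[0.1856]  P^+=[0.3608]
step 2: x^-=[0.1985]  P^-=[0.4731]  S=[0.9731]  K=[0.4862]  nu=[2.6915]  x^+=[1.5071]  P^+=[0.2431]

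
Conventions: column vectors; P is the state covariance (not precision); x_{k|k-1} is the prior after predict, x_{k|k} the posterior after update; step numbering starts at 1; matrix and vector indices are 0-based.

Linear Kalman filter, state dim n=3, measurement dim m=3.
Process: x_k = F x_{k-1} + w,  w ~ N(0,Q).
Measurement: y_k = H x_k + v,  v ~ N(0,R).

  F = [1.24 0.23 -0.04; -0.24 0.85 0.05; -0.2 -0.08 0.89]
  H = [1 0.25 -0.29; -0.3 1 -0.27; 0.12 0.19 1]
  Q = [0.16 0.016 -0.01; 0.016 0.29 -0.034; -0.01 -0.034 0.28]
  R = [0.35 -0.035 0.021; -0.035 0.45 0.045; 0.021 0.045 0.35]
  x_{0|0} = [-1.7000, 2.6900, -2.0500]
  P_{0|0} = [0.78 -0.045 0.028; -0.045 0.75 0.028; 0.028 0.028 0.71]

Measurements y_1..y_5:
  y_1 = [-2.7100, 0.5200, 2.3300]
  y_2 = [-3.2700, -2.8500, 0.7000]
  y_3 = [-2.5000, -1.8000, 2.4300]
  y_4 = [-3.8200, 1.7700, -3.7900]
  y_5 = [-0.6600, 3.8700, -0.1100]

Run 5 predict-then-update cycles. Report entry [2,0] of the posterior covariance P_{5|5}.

P_post[2,0] = 0.0029

step 1: x^-=[-1.4073, 2.5920, -1.6997]  P^-=[1.3712 -0.1145 -0.1990; -0.1145 0.8986 0.0056; -0.1990 0.0056 0.8630]  S=[1.9073 -0.2256 -0.2382; -0.2256 1.5684 -0.0023; -0.2382 -0.0023 1.2143]  K=[0.7228 -0.1969 0.0951; 0.1503 0.6158 0.1646; -0.1679 -0.1301 0.6587]  nu=[-2.4436, -2.9531, 3.7061]  x^+=[-2.2395, 1.0163, 1.5360]  P^+=[0.2715 -0.0250 0.0118; -0.0250 0.2820 0.0379; 0.0118 0.0379 0.2125]
step 2: x^-=[-2.6047, 1.4781, 1.7336]  P^-=[0.5766 -0.0351 -0.0655; -0.0351 0.5230 -0.0010; -0.0655 -0.0010 0.4506]  S=[1.0178 -0.0620 -0.0868; -0.0620 1.0688 0.0205; -0.0868 0.0205 0.8101]  K=[0.5729 -0.1461 0.0614; 0.1351 0.5051 0.1179; -0.1546 -0.1156 0.5327]  nu=[-0.5321, -4.6415, -1.0019]  x^+=[-2.2932, -1.0561, 1.8189]  P^+=[0.2128 -0.0179 0.0048; -0.0179 0.2293 0.0254; 0.0048 0.0254 0.1726]
step 3: x^-=[-3.1592, -0.2564, 2.1619]  P^-=[0.4884 -0.0209 -0.0599; -0.0209 0.4777 -0.0110; -0.0599 -0.0110 0.4208]  S=[0.9296 -0.0336 -0.0843; -0.0336 1.0111 0.0128; -0.0843 0.0128 0.7756]  K=[0.5386 -0.1324 0.0539; 0.1366 0.4848 0.1065; -0.1562 -0.1171 0.5156]  nu=[1.3502, -1.9076, 0.6959]  x^+=[-2.1419, -0.9227, 2.5333]  P^+=[0.1991 -0.0154 0.0033; -0.0154 0.2195 0.0221; 0.0033 0.0221 0.1673]
step 4: x^-=[-2.9694, -0.1436, 2.7568]  P^-=[0.4685 -0.0163 -0.0589; -0.0163 0.4686 -0.0137; -0.0589 -0.0137 0.4171]  S=[0.9108 -0.0251 -0.0846; -0.0251 0.9988 0.0101; -0.0846 0.0101 0.7707]  K=[0.5299 -0.1283 0.0523; 0.1380 0.4802 0.1041; -0.1568 -0.1179 0.5130]  nu=[-0.0152, 1.7671, -6.1632]  x^+=[-3.5268, 0.0615, -0.6108]  P^+=[0.1955 -0.0145 0.0030; -0.0145 0.2174 0.0214; 0.0030 0.0214 0.1665]
step 5: x^-=[-4.3346, 0.8682, 0.1568]  P^-=[0.4635 -0.0148 -0.0586; -0.0148 0.4664 -0.0144; -0.0586 -0.0144 0.4166]  S=[0.9064 -0.0226 -0.0846; -0.0226 0.9956 0.0093; -0.0846 0.0093 0.7699]  K=[0.5277 -0.1271 0.0521; 0.1386 0.4790 0.1035; -0.1570 -0.1181 0.5126]  nu=[3.5031, 1.7438, 0.0884]  x^+=[-2.7029, 2.1980, -0.5538]  P^+=[0.1946 -0.0141 0.0029; -0.0141 0.2168 0.0212; 0.0029 0.0212 0.1664]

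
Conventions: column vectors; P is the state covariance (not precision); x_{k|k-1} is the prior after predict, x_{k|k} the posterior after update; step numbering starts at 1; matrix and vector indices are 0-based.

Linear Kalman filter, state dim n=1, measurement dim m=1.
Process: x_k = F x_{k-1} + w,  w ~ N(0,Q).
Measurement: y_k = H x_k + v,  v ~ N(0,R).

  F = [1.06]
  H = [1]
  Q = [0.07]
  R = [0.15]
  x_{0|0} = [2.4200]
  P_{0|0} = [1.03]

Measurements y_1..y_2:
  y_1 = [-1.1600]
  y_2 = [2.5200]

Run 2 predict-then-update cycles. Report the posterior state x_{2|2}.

x_post = [1.1749]

step 1: x^-=[2.5652]  P^-=[1.2273]  S=[1.3773]  K=[0.8911]  nu=[-3.7252]  x^+=[-0.7543]  P^+=[0.1337]
step 2: x^-=[-0.7996]  P^-=[0.2202]  S=[0.3702]  K=[0.5948]  nu=[3.3196]  x^+=[1.1749]  P^+=[0.0892]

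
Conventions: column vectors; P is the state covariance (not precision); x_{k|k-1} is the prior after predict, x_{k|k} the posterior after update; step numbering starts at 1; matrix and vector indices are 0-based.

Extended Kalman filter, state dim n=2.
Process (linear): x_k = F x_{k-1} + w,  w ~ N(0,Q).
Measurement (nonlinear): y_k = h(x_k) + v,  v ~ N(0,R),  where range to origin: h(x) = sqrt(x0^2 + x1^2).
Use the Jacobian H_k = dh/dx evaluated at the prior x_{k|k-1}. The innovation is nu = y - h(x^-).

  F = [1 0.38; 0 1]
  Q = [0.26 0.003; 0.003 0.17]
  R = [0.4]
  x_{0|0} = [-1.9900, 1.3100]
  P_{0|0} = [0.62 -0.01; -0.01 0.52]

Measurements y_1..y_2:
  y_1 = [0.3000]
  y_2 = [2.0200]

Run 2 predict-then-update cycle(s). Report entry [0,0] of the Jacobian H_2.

H_jac[0,0] = -0.2859

step 1: x^-=[-1.4922, 1.3100]  P^-=[0.9475 0.1906; 0.1906 0.6900]  H_jac=[-0.7515 0.6597]  S=[1.0464]  K=[-0.5603; 0.2981]  nu=[-1.6856]  x^+=[-0.5478, 0.8074]  P^+=[0.6190 0.3654; 0.3654 0.5970]
step 2: x^-=[-0.2409, 0.8074]  P^-=[1.2429 0.5953; 0.5953 0.7670]  H_jac=[-0.2859 0.9582]  S=[0.8797]  K=[0.2444; 0.6420]  nu=[1.1774]  x^+=[0.0468, 1.5633]  P^+=[1.1904 0.4572; 0.4572 0.4044]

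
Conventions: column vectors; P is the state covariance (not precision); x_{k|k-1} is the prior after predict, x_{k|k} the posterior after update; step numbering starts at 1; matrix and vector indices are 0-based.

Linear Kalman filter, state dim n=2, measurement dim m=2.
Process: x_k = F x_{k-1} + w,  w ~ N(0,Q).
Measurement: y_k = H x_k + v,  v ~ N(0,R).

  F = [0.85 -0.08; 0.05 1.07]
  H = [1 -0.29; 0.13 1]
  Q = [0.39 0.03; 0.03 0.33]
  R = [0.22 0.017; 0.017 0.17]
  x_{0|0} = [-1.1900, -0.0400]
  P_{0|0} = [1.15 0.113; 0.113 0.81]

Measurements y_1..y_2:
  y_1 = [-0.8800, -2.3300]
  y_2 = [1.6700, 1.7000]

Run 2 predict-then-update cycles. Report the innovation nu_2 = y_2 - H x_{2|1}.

innov = [2.0999, 3.9472]

step 1: x^-=[-1.0083, -0.1023]  P^-=[1.2107 0.1119; 0.1119 1.2723]  S=[1.4728 -0.0869; -0.0869 1.4919]  K=[0.8135 0.2279; -0.1241 0.8554]  nu=[0.0986, -2.0966]  x^+=[-1.4059, -1.9079]  P^+=[0.1909 0.0278; 0.0278 0.1397]
step 2: x^-=[-1.0423, -2.1117]  P^-=[0.5250 0.0513; 0.0513 0.4934]  S=[0.7568 -0.0085; -0.0085 0.6856]  K=[0.6762 0.1827; -0.1131 0.7280]  nu=[2.0999, 3.9472]  x^+=[1.0988, 0.5241]  P^+=[0.1582 0.0220; 0.0220 0.1190]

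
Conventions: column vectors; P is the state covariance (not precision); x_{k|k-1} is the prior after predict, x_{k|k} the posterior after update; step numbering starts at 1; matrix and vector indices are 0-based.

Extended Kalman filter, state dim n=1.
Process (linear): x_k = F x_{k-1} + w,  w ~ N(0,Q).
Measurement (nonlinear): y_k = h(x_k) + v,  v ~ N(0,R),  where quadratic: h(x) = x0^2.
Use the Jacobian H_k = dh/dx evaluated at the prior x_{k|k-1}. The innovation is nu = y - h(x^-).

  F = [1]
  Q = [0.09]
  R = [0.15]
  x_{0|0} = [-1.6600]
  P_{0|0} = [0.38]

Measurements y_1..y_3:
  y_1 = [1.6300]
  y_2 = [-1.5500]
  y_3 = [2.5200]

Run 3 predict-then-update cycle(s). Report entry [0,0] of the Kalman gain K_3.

K[0,0] = -0.3388

step 1: x^-=[-1.6600]  P^-=[0.4700]  H_jac=[-3.3200]  S=[5.3305]  K=[-0.2927]  nu=[-1.1256]  x^+=[-1.3305]  P^+=[0.0132]
step 2: x^-=[-1.3305]  P^-=[0.1032]  H_jac=[-2.6610]  S=[0.8809]  K=[-0.3118]  nu=[-3.3202]  x^+=[-0.2952]  P^+=[0.0176]
step 3: x^-=[-0.2952]  P^-=[0.1076]  H_jac=[-0.5904]  S=[0.1875]  K=[-0.3388]  nu=[2.4328]  x^+=[-1.1194]  P^+=[0.0861]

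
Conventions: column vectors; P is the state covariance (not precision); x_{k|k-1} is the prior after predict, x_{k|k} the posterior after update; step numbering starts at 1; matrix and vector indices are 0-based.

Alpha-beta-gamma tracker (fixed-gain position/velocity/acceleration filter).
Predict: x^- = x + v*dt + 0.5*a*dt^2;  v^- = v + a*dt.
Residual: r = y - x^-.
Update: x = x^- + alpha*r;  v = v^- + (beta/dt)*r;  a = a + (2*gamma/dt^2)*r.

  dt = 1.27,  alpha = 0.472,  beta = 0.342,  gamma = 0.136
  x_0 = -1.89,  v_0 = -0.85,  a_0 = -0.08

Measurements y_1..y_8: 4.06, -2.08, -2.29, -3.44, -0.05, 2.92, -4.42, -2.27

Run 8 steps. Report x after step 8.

x_post = -2.3258

step 1: x_pred=-3.0340  r=7.0940  x^+=0.3144  v^+=0.9588  a^+=1.1163
step 2: x_pred=2.4323  r=-4.5123  x^+=0.3025  v^+=1.1614  a^+=0.3554
step 3: x_pred=2.0640  r=-4.3540  x^+=0.0089  v^+=0.4402  a^+=-0.3789
step 4: x_pred=0.2625  r=-3.7025  x^+=-1.4851  v^+=-1.0380  a^+=-1.0033
step 5: x_pred=-3.6124  r=3.5624  x^+=-1.9310  v^+=-1.3528  a^+=-0.4025
step 6: x_pred=-3.9736  r=6.8936  x^+=-0.7198  v^+=-0.0076  a^+=0.7600
step 7: x_pred=-0.1165  r=-4.3035  x^+=-2.1478  v^+=-0.2012  a^+=0.0343
step 8: x_pred=-2.3757  r=0.1057  x^+=-2.3258  v^+=-0.1292  a^+=0.0521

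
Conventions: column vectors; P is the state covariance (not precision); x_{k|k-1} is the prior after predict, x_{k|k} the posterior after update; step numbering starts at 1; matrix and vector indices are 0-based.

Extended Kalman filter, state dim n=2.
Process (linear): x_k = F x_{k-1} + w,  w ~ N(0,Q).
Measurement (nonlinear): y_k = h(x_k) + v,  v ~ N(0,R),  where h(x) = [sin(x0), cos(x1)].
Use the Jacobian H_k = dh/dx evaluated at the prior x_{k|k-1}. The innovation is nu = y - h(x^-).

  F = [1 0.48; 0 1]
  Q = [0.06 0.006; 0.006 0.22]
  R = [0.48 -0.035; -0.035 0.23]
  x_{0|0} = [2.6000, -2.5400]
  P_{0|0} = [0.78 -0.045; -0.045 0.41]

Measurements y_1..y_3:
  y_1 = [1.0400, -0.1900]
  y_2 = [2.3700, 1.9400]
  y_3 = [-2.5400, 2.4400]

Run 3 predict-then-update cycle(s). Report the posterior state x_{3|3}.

x_post = [3.6261, 0.4684]

step 1: x^-=[1.3808, -2.5400]  P^-=[0.8913 0.1578; 0.1578 0.6300]  H_jac=[0.1889 0.0000; 0.0000 0.5660]  S=[0.5118 -0.0181; -0.0181 0.4318]  K=[0.3367 0.2210; 0.0876 0.8294]  nu=[0.0580, 0.6344]  x^+=[1.5405, -2.0087]  P^+=[0.8149 0.0690; 0.0690 0.3317]
step 2: x^-=[0.5763, -2.0087]  P^-=[1.0175 0.2342; 0.2342 0.5517]  H_jac=[0.8385 0.0000; 0.0000 0.9056]  S=[1.1953 0.1428; 0.1428 0.6825]  K=[0.6939 0.1655; 0.0788 0.7156]  nu=[1.8250, 2.3640]  x^+=[2.2341, -0.1733]  P^+=[0.3904 0.0152; 0.0152 0.1787]
step 3: x^-=[2.1510, -0.1733]  P^-=[0.5061 0.1070; 0.1070 0.3987]  H_jac=[-0.5482 0.0000; 0.0000 0.1724]  S=[0.6321 -0.0451; -0.0451 0.2419]  K=[-0.4393 -0.0057; -0.0735 0.2705]  nu=[-3.3764, 1.4550]  x^+=[3.6261, 0.4684]  P^+=[0.3844 0.0816; 0.0816 0.3758]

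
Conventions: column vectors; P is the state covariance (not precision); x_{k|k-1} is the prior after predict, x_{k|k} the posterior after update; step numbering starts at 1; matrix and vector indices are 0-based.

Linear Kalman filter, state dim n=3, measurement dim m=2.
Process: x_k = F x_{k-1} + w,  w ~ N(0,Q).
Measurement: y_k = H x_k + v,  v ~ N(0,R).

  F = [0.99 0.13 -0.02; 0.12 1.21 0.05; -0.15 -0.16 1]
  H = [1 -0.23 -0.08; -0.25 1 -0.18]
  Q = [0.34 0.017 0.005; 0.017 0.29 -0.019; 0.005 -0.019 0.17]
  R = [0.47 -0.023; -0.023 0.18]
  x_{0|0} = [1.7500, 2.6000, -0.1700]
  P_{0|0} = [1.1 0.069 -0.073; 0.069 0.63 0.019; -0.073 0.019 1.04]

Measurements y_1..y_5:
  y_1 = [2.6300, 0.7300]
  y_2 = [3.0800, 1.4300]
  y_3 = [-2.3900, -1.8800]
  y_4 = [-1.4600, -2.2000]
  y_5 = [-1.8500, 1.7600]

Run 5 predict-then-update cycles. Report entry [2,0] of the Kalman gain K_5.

step 1: x^-=[2.0739, 3.3475, -0.8485]  P^-=[1.4497 0.3257 -0.2745; 0.3257 1.2523 -0.1080; -0.2745 -0.1080 1.2700]  S=[1.8842 -0.2627; -0.2627 1.4154]  K=[0.7623 0.1504; 0.1456 0.8680; -0.2185 -0.2299]  nu=[1.2581, -2.2518]  x^+=[2.6943, 1.5761, -0.6057]  P^+=[0.3831 0.1114 0.0336; 0.1114 0.2124 0.1757; 0.0336 0.1757 1.1317]
step 2: x^-=[2.8843, 2.2001, -1.2621]  P^-=[0.7459 0.2284 -0.0420; 0.2284 0.6633 0.1822; -0.0420 0.1822 1.2548]  S=[1.1674 -0.1028; -0.1028 0.7470]  K=[0.6101 0.1502; 0.1215 0.7843; -0.1638 -0.0669]  nu=[0.6007, -0.2762]  x^+=[3.2093, 2.0565, -1.3420]  P^+=[0.3134 0.1049 0.0754; 0.1049 0.2061 0.2306; 0.0754 0.2306 1.2224]
step 3: x^-=[3.4714, 2.8064, -2.1524]  P^-=[0.6740 0.2122 0.0166; 0.2122 0.6586 0.2612; 0.0166 0.2612 1.3133]  S=[1.0966 -0.1124; -0.1124 0.7247]  K=[0.5840 0.1468; 0.1172 0.7890; -0.1346 0.0076]  nu=[-5.3882, -4.2059]  x^+=[-0.2924, -1.1435, -1.4588]  P^+=[0.3037 0.1070 0.1003; 0.1070 0.2133 0.2623; 0.1003 0.2623 1.2932]
step 4: x^-=[-0.4089, -1.4916, -1.2320]  P^-=[0.6640 0.2152 0.0451; 0.2152 0.6739 0.3040; 0.0451 0.3040 1.3666]  S=[1.0833 -0.1157; -0.1157 0.7267]  K=[0.5798 0.1489; 0.1182 0.7968; -0.1189 0.0454]  nu=[-1.4927, -1.0324]  x^+=[-1.4280, -2.4907, -1.1014]  P^+=[0.3037 0.1103 0.1159; 0.1103 0.2191 0.2826; 0.1159 0.2826 1.3485]
step 5: x^-=[-1.7155, -3.2402, -0.4886]  P^-=[0.6642 0.2205 0.0615; 0.2205 0.6862 0.3312; 0.0615 0.3312 1.4110]  S=[1.0805 -0.1161; -0.1161 0.7295]  K=[0.5795 0.1516; 0.1196 0.8024; -0.1108 0.0671]  nu=[-0.9188, 4.4834]  x^+=[-1.5684, 0.2473, -0.0861]  P^+=[0.3049 0.1129 0.1261; 0.1129 0.2233 0.2968; 0.1261 0.2968 1.3927]

K[2,0] = -0.1108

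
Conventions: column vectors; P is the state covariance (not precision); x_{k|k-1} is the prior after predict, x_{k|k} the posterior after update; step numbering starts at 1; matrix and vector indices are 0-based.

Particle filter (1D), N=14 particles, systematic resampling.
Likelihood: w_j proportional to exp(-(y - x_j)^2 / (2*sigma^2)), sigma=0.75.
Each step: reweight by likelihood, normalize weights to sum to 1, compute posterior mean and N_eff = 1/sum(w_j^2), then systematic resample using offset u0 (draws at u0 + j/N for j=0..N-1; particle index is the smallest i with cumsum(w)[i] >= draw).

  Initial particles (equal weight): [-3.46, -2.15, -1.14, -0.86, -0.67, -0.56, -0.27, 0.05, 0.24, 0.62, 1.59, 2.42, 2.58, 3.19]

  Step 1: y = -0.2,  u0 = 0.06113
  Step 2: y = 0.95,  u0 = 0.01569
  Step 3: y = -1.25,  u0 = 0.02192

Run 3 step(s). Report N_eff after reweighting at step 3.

N_eff = 7.1182

step 1: w=[0.0000, 0.0054, 0.0726, 0.1082, 0.1309, 0.1420, 0.1586, 0.1507, 0.1341, 0.0876, 0.0092, 0.0004, 0.0002, 0.0000]  mean=-0.2875  Neff=7.8165  idx=[2, 3, 4, 4, 5, 5, 6, 6, 7, 7, 8, 8, 9, 9]
step 2: w=[0.0040, 0.0106, 0.0189, 0.0189, 0.0257, 0.0257, 0.0519, 0.0519, 0.0948, 0.0948, 0.1245, 0.1245, 0.1769, 0.1769]  mean=0.1928  Neff=8.3956  idx=[2, 5, 7, 8, 8, 9, 10, 10, 11, 12, 12, 12, 13, 13]
step 3: w=[0.2369, 0.2092, 0.1360, 0.0711, 0.0711, 0.0711, 0.0444, 0.0444, 0.0444, 0.0143, 0.0143, 0.0143, 0.0143, 0.0143]  mean=-0.2257  Neff=7.1182  idx=[0, 0, 0, 0, 1, 1, 2, 2, 3, 4, 5, 6, 7, 10]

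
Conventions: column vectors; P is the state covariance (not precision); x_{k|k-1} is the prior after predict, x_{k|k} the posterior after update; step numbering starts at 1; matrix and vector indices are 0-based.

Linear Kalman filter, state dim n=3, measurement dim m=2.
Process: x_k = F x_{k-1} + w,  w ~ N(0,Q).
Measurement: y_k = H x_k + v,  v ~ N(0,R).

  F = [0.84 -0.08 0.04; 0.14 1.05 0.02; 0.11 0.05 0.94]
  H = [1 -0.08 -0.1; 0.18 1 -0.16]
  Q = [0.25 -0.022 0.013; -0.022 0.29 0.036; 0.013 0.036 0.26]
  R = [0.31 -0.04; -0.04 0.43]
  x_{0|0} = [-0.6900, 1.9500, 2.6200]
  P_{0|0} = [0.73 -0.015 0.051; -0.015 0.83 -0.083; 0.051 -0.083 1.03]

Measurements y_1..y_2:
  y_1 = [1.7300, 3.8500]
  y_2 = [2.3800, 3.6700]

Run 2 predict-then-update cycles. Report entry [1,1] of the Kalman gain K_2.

K[1,1] = 0.5886

step 1: x^-=[-0.6308, 2.0033, 2.4844]  P^-=[0.7780 -0.0203 0.1619; -0.0203 1.2122 0.0332; 0.1619 0.0332 1.1836]  S=[1.0790 -0.0297; -0.0297 1.6704]  K=[0.7094 0.0688; -0.0920 0.7187; 0.0358 -0.0754]  nu=[2.7695, 2.3577]  x^+=[1.4962, 3.4430, 2.4058]  P^+=[0.2299 -0.0175 0.1416; -0.0175 0.3364 0.1282; 0.1416 0.1282 1.1725]
step 2: x^-=[1.0776, 3.8727, 2.5982]  P^-=[0.4273 -0.0292 0.1795; -0.0292 0.6669 0.2228; 0.1795 0.2228 1.3408]  S=[0.7273 -0.0751; -0.0751 1.0529]  K=[0.5721 0.0589; -0.0833 0.5886; 0.0422 0.0415]  nu=[1.8720, 0.0190]  x^+=[2.1498, 3.7280, 2.6780]  P^+=[0.1907 -0.0061 0.1613; -0.0061 0.2897 0.2012; 0.1613 0.2012 1.3380]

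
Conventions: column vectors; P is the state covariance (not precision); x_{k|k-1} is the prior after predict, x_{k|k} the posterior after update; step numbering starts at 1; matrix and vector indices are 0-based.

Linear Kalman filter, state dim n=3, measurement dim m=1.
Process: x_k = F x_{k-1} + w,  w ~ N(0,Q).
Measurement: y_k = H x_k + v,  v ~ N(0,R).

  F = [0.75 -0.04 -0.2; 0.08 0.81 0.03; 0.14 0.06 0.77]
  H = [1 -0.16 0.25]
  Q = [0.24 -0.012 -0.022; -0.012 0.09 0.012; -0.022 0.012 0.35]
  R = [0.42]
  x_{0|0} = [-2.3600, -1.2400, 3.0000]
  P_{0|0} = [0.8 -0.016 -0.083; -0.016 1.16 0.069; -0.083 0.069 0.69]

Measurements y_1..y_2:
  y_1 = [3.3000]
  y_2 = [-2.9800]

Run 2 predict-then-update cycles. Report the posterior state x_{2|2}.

step 1: x^-=[-2.3204, -1.1032, 1.9052]  P^-=[0.7464 -0.0272 -0.0962; -0.0272 0.8577 0.1291; -0.0962 0.1291 0.7672]  S=[1.1866]  K=[0.6124; -0.1114; 0.0631]  nu=[4.9676]  x^+=[0.7220, -1.6565, 2.2188]  P^+=[0.3014 0.0537 -0.1421; 0.0537 0.8430 0.1374; -0.1421 0.1374 0.7624]
step 2: x^-=[0.1640, -1.2174, 1.7101]  P^-=[0.4830 -0.0167 -0.1917; -0.0167 0.6587 0.1569; -0.1917 0.1569 0.7940]  S=[0.8664]  K=[0.5052; -0.0956; -0.0211]  nu=[-3.7663]  x^+=[-1.7388, -0.8573, 1.7896]  P^+=[0.2618 0.0252 -0.1824; 0.0252 0.6507 0.1552; -0.1824 0.1552 0.7936]

x_post = [-1.7388, -0.8573, 1.7896]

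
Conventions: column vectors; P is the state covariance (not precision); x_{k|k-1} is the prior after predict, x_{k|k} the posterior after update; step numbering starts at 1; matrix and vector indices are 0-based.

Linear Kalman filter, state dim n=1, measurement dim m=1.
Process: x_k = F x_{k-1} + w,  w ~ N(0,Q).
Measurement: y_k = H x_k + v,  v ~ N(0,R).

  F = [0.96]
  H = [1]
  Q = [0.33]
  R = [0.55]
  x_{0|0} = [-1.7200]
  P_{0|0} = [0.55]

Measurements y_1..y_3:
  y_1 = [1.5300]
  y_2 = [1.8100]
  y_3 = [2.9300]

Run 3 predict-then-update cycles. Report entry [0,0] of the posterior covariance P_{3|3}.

P_post[0,0] = 0.2874

step 1: x^-=[-1.6512]  P^-=[0.8369]  S=[1.3869]  K=[0.6034]  nu=[3.1812]  x^+=[0.2684]  P^+=[0.3319]
step 2: x^-=[0.2577]  P^-=[0.6359]  S=[1.1859]  K=[0.5362]  nu=[1.5523]  x^+=[1.0900]  P^+=[0.2949]
step 3: x^-=[1.0464]  P^-=[0.6018]  S=[1.1518]  K=[0.5225]  nu=[1.8836]  x^+=[2.0306]  P^+=[0.2874]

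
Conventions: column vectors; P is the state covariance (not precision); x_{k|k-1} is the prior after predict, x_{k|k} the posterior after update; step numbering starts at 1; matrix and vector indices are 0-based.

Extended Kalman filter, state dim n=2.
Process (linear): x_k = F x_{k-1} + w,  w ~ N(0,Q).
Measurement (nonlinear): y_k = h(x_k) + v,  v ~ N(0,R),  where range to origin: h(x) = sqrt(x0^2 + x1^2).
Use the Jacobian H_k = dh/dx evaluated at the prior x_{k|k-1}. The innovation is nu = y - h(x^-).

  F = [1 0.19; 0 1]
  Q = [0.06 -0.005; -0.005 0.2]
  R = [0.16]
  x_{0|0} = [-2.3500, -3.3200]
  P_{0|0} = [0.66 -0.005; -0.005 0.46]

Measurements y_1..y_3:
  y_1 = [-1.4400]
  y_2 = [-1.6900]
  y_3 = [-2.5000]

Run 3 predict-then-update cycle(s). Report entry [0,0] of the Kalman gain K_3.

step 1: x^-=[-2.9808, -3.3200]  P^-=[0.7347 0.0774; 0.0774 0.6600]  H_jac=[-0.6681 -0.7441]  S=[0.9303]  K=[-0.5895; -0.5835]  nu=[-5.9018]  x^+=[0.4984, 0.1236]  P^+=[0.4114 -0.2426; -0.2426 0.3433]
step 2: x^-=[0.5219, 0.1236]  P^-=[0.3916 -0.1824; -0.1824 0.5433]  H_jac=[0.9731 0.2304]  S=[0.4779]  K=[0.7095; -0.1094]  nu=[-2.2264]  x^+=[-1.0576, 0.3672]  P^+=[0.1511 -0.1453; -0.1453 0.5376]
step 3: x^-=[-0.9879, 0.3672]  P^-=[0.1753 -0.0482; -0.0482 0.7376]  H_jac=[-0.9374 0.3484]  S=[0.4350]  K=[-0.4163; 0.6945]  nu=[-3.5539]  x^+=[0.4915, -2.1011]  P^+=[0.0999 0.0776; 0.0776 0.5278]

K[0,0] = -0.4163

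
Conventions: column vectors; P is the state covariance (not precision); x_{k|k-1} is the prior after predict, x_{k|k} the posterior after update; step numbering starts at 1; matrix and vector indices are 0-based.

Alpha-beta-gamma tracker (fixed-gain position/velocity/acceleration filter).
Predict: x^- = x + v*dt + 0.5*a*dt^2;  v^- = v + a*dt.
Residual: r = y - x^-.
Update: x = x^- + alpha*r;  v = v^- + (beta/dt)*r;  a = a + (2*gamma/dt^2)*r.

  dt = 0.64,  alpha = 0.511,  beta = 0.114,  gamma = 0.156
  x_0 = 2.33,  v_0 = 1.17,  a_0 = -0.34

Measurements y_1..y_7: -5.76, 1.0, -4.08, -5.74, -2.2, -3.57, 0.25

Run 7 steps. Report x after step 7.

step 1: x_pred=3.0092  r=-8.7692  x^+=-1.4719  v^+=-0.6096  a^+=-7.0196
step 2: x_pred=-3.2996  r=4.2996  x^+=-1.1025  v^+=-4.3363  a^+=-3.7445
step 3: x_pred=-4.6446  r=0.5646  x^+=-4.3561  v^+=-6.6322  a^+=-3.3144
step 4: x_pred=-9.2795  r=3.5395  x^+=-7.4708  v^+=-8.1230  a^+=-0.6183
step 5: x_pred=-12.7962  r=10.5962  x^+=-7.3815  v^+=-6.6312  a^+=7.4530
step 6: x_pred=-10.0991  r=6.5291  x^+=-6.7628  v^+=-0.6983  a^+=12.4264
step 7: x_pred=-4.6648  r=4.9148  x^+=-2.1533  v^+=8.1300  a^+=16.1700

x_post = -2.1533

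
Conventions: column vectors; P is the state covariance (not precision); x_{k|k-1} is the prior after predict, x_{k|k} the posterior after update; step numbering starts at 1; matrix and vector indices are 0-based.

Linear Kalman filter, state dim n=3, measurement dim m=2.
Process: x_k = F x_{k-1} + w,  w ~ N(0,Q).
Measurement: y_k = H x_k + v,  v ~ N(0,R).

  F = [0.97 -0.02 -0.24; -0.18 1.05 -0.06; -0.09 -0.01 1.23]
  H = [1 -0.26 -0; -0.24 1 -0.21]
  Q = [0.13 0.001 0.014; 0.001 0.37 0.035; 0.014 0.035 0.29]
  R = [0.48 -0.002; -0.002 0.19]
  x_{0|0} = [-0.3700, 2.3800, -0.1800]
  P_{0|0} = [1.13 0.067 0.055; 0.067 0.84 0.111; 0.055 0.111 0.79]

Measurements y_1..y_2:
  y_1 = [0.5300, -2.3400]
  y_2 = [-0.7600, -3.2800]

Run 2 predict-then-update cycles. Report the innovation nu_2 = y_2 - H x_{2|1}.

innov = [-1.4876, -1.4083]

step 1: x^-=[-0.3633, 2.5764, -0.2119]  P^-=[1.2119 -0.1627 -0.2539; -0.1627 1.2974 0.1115; -0.2539 0.1115 1.4796]  S=[1.8642 -0.7437; -0.7437 1.6282]  K=[0.7028 0.0751; 0.0654 0.8363; -0.2270 -0.1886]  nu=[1.5632, -5.0481]  x^+=[0.3559, -1.5433, 0.3854]  P^+=[0.3606 0.0900 -0.0447; 0.0900 0.2320 0.2457; -0.0447 0.2457 1.3894]
step 2: x^-=[0.2836, -1.7076, 0.4574]  P^-=[0.5691 -0.0157 -0.4880; -0.0157 0.5765 0.2546; -0.4880 0.2546 2.3989]  S=[1.0962 -0.1888; -0.1888 0.7565]  K=[0.5345 0.0675; -0.0326 0.6882; -0.5597 -0.3142]  nu=[-1.4876, -1.4083]  x^+=[-0.6065, -2.6284, 1.7326]  P^+=[0.2661 0.0372 -0.1829; 0.0372 0.2085 0.3274; -0.1829 0.3274 2.0472]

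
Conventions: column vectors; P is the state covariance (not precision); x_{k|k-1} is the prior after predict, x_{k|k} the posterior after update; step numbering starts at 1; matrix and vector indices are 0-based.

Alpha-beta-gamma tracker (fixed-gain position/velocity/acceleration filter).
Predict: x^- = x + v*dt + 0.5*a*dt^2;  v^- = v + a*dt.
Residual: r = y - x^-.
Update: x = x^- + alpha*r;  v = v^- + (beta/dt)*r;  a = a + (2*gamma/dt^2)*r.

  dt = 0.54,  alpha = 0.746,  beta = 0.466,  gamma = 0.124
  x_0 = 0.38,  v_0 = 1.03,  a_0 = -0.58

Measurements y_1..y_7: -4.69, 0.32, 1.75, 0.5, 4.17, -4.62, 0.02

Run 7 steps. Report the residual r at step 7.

step 1: x_pred=0.8516  r=-5.5416  x^+=-3.2824  v^+=-4.0654  a^+=-5.2931
step 2: x_pred=-6.2495  r=6.5695  x^+=-1.3486  v^+=-1.2545  a^+=0.2942
step 3: x_pred=-1.9832  r=3.7332  x^+=0.8018  v^+=2.1260  a^+=3.4691
step 4: x_pred=2.4556  r=-1.9556  x^+=0.9967  v^+=2.3117  a^+=1.8059
step 5: x_pred=2.5083  r=1.6617  x^+=3.7479  v^+=4.7209  a^+=3.2191
step 6: x_pred=6.7666  r=-11.3866  x^+=-1.7278  v^+=-3.3670  a^+=-6.4649
step 7: x_pred=-4.4886  r=4.5086  x^+=-1.1252  v^+=-2.9673  a^+=-2.6304

resid = 4.5086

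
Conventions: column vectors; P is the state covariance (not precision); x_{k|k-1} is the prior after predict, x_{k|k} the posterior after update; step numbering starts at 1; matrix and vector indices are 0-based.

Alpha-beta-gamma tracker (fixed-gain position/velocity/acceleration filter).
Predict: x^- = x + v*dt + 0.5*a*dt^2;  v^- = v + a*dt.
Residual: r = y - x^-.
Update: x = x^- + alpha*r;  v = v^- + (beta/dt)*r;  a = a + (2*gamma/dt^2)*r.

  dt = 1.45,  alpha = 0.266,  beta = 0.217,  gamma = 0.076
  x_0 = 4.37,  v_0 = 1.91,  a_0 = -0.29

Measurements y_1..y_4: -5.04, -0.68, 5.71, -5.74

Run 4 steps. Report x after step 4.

step 1: x_pred=6.8346  r=-11.8746  x^+=3.6760  v^+=-0.2876  a^+=-1.1485
step 2: x_pred=2.0516  r=-2.7316  x^+=1.3250  v^+=-2.3617  a^+=-1.3460
step 3: x_pred=-3.5144  r=9.2244  x^+=-1.0607  v^+=-2.9329  a^+=-0.6791
step 4: x_pred=-6.0272  r=0.2872  x^+=-5.9508  v^+=-3.8745  a^+=-0.6583

x_post = -5.9508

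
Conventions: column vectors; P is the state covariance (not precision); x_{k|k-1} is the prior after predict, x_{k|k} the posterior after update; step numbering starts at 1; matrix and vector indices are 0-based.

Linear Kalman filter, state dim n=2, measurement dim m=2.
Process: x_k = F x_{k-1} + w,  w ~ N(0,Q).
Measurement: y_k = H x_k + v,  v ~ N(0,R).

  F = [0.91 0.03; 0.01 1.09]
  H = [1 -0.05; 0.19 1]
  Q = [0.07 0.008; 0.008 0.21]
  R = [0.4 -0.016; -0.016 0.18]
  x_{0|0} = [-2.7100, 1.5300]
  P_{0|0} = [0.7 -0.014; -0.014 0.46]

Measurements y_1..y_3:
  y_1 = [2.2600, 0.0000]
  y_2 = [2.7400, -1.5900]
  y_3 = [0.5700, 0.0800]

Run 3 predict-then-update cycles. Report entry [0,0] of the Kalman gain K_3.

K[0,0] = 0.3336

step 1: x^-=[-2.4202, 1.6406]  P^-=[0.6493 0.0155; 0.0155 0.7563]  S=[1.0497 0.0849; 0.0849 0.9656]  K=[0.6106 0.0901; -0.0855 0.7938]  nu=[4.7622, -1.1808]  x^+=[0.3810, 0.2963]  P^+=[0.2408 -0.0393; -0.0393 0.1517]
step 2: x^-=[0.3556, 0.3268]  P^-=[0.2674 -0.0238; -0.0238 0.3894]  S=[0.6708 -0.0083; -0.0083 0.5700]  K=[0.4011 0.0531; -0.0562 0.6744]  nu=[2.4007, -1.9844]  x^+=[1.2131, -1.1465]  P^+=[0.1582 -0.0269; -0.0269 0.1274]
step 3: x^-=[1.0695, -1.2376]  P^-=[0.1997 -0.0131; -0.0131 0.3608]  S=[0.6019 -0.0091; -0.0091 0.5430]  K=[0.3336 0.0513; -0.0418 0.6591]  nu=[-0.5614, 1.1144]  x^+=[0.9394, -0.4796]  P^+=[0.1316 -0.0211; -0.0211 0.1233]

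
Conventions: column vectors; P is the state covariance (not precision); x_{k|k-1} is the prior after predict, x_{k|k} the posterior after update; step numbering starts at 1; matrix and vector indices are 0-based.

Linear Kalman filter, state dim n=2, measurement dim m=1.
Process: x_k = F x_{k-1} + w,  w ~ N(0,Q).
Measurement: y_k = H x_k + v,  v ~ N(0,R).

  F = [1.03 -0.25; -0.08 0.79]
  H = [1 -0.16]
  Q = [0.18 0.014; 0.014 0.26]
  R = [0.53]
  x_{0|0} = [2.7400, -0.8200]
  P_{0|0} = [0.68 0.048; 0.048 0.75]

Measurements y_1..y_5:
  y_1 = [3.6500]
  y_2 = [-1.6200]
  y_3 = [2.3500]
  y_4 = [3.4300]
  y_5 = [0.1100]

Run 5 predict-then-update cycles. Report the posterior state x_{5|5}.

step 1: x^-=[3.0272, -0.8670]  P^-=[0.9236 -0.1501; -0.1501 0.7264]  S=[1.5202]  K=[0.6233; -0.1752]  nu=[0.4841]  x^+=[3.3289, -0.9518]  P^+=[0.3329 0.0159; 0.0159 0.6797]
step 2: x^-=[3.6668, -1.0183]  P^-=[0.5675 -0.1344; -0.1344 0.6843]  S=[1.1580]  K=[0.5086; -0.2106]  nu=[-5.4497]  x^+=[0.8950, 0.1296]  P^+=[0.2679 -0.0104; -0.0104 0.6329]
step 3: x^-=[0.8894, 0.0308]  P^-=[0.5091 -0.1417; -0.1417 0.6580]  S=[1.1013]  K=[0.4829; -0.2243]  nu=[1.4655]  x^+=[1.5971, -0.2979]  P^+=[0.2523 -0.0224; -0.0224 0.6026]
step 4: x^-=[1.7194, -0.3631]  P^-=[0.4969 -0.1445; -0.1445 0.6406]  S=[1.0896]  K=[0.4773; -0.2267]  nu=[1.6525]  x^+=[2.5082, -0.7377]  P^+=[0.2487 -0.0266; -0.0266 0.5846]
step 5: x^-=[2.7678, -0.7835]  P^-=[0.4941 -0.1441; -0.1441 0.6298]  S=[1.0863]  K=[0.4761; -0.2254]  nu=[-2.7832]  x^+=[1.4429, -0.1560]  P^+=[0.2479 -0.0276; -0.0276 0.5746]

x_post = [1.4429, -0.1560]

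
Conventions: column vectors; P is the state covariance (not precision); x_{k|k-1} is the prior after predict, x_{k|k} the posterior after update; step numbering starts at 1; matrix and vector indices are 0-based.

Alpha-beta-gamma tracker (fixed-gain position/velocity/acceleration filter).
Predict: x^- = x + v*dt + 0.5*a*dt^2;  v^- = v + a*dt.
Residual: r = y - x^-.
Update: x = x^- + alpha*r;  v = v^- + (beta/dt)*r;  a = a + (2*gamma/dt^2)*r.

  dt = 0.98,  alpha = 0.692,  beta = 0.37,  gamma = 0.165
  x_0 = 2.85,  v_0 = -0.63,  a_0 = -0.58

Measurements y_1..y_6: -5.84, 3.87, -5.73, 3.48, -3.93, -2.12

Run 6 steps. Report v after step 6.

step 1: x_pred=1.9541  r=-7.7941  x^+=-3.4394  v^+=-4.1411  a^+=-3.2581
step 2: x_pred=-9.0622  r=12.9322  x^+=-0.1131  v^+=-2.4514  a^+=1.1855
step 3: x_pred=-1.9463  r=-3.7837  x^+=-4.5646  v^+=-2.7182  a^+=-0.1146
step 4: x_pred=-7.2835  r=10.7635  x^+=0.1648  v^+=1.2332  a^+=3.5838
step 5: x_pred=3.0943  r=-7.0243  x^+=-1.7665  v^+=2.0933  a^+=1.1702
step 6: x_pred=0.8468  r=-2.9668  x^+=-1.2062  v^+=2.1199  a^+=0.1507

v_post = 2.1199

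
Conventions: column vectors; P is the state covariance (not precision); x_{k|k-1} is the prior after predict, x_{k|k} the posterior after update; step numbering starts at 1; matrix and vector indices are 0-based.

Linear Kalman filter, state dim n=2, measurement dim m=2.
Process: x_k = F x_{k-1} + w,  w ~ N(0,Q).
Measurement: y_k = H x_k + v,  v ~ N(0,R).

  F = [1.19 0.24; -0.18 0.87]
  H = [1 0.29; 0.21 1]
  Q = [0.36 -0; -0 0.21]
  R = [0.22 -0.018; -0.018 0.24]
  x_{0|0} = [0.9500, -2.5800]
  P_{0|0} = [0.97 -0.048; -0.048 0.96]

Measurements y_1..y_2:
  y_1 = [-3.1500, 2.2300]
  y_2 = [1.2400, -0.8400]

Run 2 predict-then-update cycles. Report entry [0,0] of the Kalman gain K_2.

step 1: x^-=[0.5113, -2.4156]  P^-=[1.7615 -0.0549; -0.0549 0.9831]  S=[2.0323 0.5787; 0.5787 1.2777]  K=[0.9055 -0.1636; -0.1186 0.8141]  nu=[-2.9608, 4.5382]  x^+=[-2.9122, 1.6301]  P^+=[0.2324 -0.1044; -0.1044 0.2194]
step 2: x^-=[-3.0744, 1.9424]  P^-=[0.6422 -0.1075; -0.1075 0.4163]  S=[0.8348 0.1235; 0.1235 0.6395]  K=[0.7469 -0.1015; -0.0775 0.6307]  nu=[3.7511, -2.1367]  x^+=[-0.0558, 0.3041]  P^+=[0.1886 -0.0774; -0.0774 0.1690]

K[0,0] = 0.7469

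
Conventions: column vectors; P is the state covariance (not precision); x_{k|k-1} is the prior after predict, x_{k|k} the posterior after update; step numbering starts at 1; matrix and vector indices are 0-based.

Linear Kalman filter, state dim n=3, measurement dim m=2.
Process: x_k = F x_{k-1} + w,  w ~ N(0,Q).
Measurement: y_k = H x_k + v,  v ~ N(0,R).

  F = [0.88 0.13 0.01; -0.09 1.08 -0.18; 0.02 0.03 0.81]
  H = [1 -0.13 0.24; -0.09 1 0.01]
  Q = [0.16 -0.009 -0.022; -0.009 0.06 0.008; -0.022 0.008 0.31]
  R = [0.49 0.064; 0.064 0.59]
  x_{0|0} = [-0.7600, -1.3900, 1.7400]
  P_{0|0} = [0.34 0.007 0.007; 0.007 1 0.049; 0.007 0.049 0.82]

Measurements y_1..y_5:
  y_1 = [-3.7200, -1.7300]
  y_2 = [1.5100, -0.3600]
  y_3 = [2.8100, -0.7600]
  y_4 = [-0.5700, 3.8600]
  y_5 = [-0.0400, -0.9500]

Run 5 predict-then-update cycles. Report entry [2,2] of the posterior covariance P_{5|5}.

step 1: x^-=[-0.8321, -1.7460, 1.3525]  P^-=[0.4421 0.1078 0.0049; 0.1078 1.2355 -0.0376; 0.0049 -0.0376 0.8517]  S=[0.9787 -0.0343; -0.0343 1.8090]  K=[0.4402 0.0460; -0.0394 0.6767; 0.2184 -0.0122]  nu=[-3.4395, -0.0724]  x^+=[-2.3496, -1.6594, 0.6022]  P^+=[0.2500 0.0787 -0.0880; 0.0787 0.4039 -0.0092; -0.0880 -0.0092 0.8045]
step 2: x^-=[-2.2773, -1.6890, 0.3910]  P^-=[0.3769 0.1145 -0.0710; 0.1145 0.5446 -0.0964; -0.0710 -0.0964 0.8351]  S=[0.8664 0.0549; 0.0549 1.1153]  K=[0.3949 0.0521; -0.0066 0.4785; 0.1690 -0.0815]  nu=[3.4739, 1.1202]  x^+=[-0.8470, -1.1761, 0.8869]  P^+=[0.2365 0.0785 -0.1228; 0.0785 0.2895 -0.0564; -0.1228 -0.0564 0.8044]
step 3: x^-=[-0.8894, -1.3535, 0.6662]  P^-=[0.3638 0.1055 -0.1014; 0.1055 0.4284 -0.1385; -0.1014 -0.1385 0.8315]  S=[0.8415 0.0524; 0.0524 0.9998]  K=[0.3839 0.0516; -0.0064 0.4179; 0.1461 -0.1287]  nu=[3.3636, 0.5068]  x^+=[0.4280, -1.1631, 1.0922]  P^+=[0.2350 0.0776 -0.1398; 0.0776 0.2540 -0.0872; -0.1398 -0.0872 0.7990]
step 4: x^-=[0.2364, -1.4913, 0.8583]  P^-=[0.3615 0.1028 -0.1170; 0.1028 0.3983 -0.1643; -0.1170 -0.1643 0.8259]  S=[0.8331 0.0478; 0.0478 0.9698]  K=[0.3811 0.0525; -0.0091 0.4000; 0.1321 -0.1566]  nu=[-1.2063, 5.3640]  x^+=[0.0581, 0.6651, -0.1408]  P^+=[0.2359 0.0781 -0.1485; 0.0781 0.2435 -0.1052; -0.1485 -0.1052 0.7895]
step 5: x^-=[0.1362, 0.7384, -0.0929]  P^-=[0.3618 0.1033 -0.1252; 0.1033 0.3924 -0.1783; -0.1252 -0.1783 0.8185]  S=[0.8298 0.0458; 0.0458 0.9635]  K=[0.3807 0.0540; -0.0104 0.3963; 0.1232 -0.1707]  nu=[-0.0579, -1.6752]  x^+=[0.0236, 0.0752, 0.1859]  P^+=[0.2369 0.0791 -0.1526; 0.0791 0.2414 -0.1143; -0.1526 -0.1143 0.7798]

P_post[2,2] = 0.7798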